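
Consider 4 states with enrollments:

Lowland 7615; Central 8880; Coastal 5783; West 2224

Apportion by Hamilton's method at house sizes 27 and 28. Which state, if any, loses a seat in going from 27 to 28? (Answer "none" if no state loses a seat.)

At 27 seats: Lowland 8, Central 10, Coastal 6, West 3.
At 28 seats: Lowland 9, Central 10, Coastal 7, West 2.
West drops from 3 to 2.

West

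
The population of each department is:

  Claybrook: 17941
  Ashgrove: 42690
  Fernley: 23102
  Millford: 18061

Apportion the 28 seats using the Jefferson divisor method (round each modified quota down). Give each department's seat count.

Claybrook=5, Ashgrove=12, Fernley=6, Millford=5

Standard divisor 101794/28 ≈ 3635.5; standard quotas: Claybrook 4.935, Ashgrove 11.743, Fernley 6.355, Millford 4.968.
Rounding down gives 4, 11, 6, 4 = 25 seats, so the divisor must be adjusted.
With modified divisor 3400: modified quotas Claybrook 5.277, Ashgrove 12.556, Fernley 6.795, Millford 5.312.
Rounding down: Claybrook 5, Ashgrove 12, Fernley 6, Millford 5 (total 28).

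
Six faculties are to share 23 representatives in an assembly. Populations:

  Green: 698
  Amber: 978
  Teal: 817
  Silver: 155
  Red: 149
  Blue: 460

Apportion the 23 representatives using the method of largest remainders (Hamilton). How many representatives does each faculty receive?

The standard divisor is 3257/23 ≈ 141.609.
Standard quotas: Green 4.929, Amber 6.906, Teal 5.769, Silver 1.095, Red 1.052, Blue 3.248.
Lower quotas: Green 4, Amber 6, Teal 5, Silver 1, Red 1, Blue 3 (sum 20, leaving 3 seats).
Remainders in descending order: Green 0.929, Amber 0.906, Teal 0.769, Blue 0.248, Silver 0.095, Red 0.052.
Largest remainders: Green, Amber, Teal receive the extra seats.

Green 5; Amber 7; Teal 6; Silver 1; Red 1; Blue 3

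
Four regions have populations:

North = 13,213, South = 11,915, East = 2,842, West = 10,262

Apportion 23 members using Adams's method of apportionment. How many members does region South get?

7

Standard divisor 38232/23 ≈ 1662.261; standard quotas: North 7.949, South 7.168, East 1.710, West 6.174.
Rounding up gives 8, 8, 2, 7 = 25 seats, so the divisor must be adjusted.
With modified divisor 1800: modified quotas North 7.341, South 6.619, East 1.579, West 5.701.
Rounding up: North 8, South 7, East 2, West 6 (total 23).
South receives 7.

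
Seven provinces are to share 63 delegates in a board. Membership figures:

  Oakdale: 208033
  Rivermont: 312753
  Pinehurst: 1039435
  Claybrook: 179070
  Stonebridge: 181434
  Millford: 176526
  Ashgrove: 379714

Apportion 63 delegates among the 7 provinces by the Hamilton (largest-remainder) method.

Oakdale 5, Rivermont 8, Pinehurst 26, Claybrook 5, Stonebridge 5, Millford 4, Ashgrove 10

The standard divisor is 2476965/63 ≈ 39316.905.
Standard quotas: Oakdale 5.2912, Rivermont 7.9547, Pinehurst 26.4374, Claybrook 4.5545, Stonebridge 4.6147, Millford 4.4898, Ashgrove 9.6578.
Lower quotas: Oakdale 5, Rivermont 7, Pinehurst 26, Claybrook 4, Stonebridge 4, Millford 4, Ashgrove 9 (sum 59, leaving 4 seats).
Remainders in descending order: Rivermont 0.9547, Ashgrove 0.6578, Stonebridge 0.6147, Claybrook 0.5545, Millford 0.4898, Pinehurst 0.4374, Oakdale 0.2912.
The surplus seats go to Rivermont, Ashgrove, Stonebridge, Claybrook.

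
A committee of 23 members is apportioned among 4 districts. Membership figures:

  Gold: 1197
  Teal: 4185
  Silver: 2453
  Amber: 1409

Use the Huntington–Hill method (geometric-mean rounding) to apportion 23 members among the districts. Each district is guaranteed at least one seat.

With divisor 403: modified quotas Gold 2.970, Teal 10.385, Silver 6.087, Amber 3.496.
Geometric-mean thresholds: Gold √(2·3)=2.449, Teal √(10·11)=10.488, Silver √(6·7)=6.481, Amber √(3·4)=3.464.
Each quota rounded against its threshold gives Gold 3, Teal 10, Silver 6, Amber 4 (total 23).

Gold 3, Teal 10, Silver 6, Amber 4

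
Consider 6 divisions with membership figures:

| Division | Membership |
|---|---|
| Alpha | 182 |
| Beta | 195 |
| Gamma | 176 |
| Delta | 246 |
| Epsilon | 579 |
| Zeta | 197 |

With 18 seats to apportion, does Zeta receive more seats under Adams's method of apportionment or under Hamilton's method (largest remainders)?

Adams: Alpha 2, Beta 2, Gamma 2, Delta 3, Epsilon 6, Zeta 3.
Hamilton: Alpha 2, Beta 2, Gamma 2, Delta 3, Epsilon 7, Zeta 2.
Zeta gets 3 under Adams and 2 under Hamilton.

Adams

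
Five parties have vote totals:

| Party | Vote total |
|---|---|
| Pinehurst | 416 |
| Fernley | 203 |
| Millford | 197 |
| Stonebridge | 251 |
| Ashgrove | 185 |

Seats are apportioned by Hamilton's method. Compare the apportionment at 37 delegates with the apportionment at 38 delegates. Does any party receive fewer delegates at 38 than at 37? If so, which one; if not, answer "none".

At 37 seats: Pinehurst 12, Fernley 6, Millford 6, Stonebridge 7, Ashgrove 6.
At 38 seats: Pinehurst 13, Fernley 6, Millford 6, Stonebridge 8, Ashgrove 5.
Ashgrove drops from 6 to 5.

Ashgrove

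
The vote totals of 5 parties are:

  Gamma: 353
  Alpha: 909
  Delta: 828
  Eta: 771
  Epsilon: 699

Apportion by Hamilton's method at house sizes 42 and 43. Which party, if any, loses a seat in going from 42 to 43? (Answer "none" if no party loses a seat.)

At 42 seats: Gamma 4, Alpha 11, Delta 10, Eta 9, Epsilon 8.
At 43 seats: Gamma 4, Alpha 11, Delta 10, Eta 9, Epsilon 9.
No party's allocation decreased.

none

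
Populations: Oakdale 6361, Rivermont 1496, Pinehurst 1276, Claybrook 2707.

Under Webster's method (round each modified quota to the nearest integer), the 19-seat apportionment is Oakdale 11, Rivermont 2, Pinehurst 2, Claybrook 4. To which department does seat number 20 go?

Claybrook

Priority for the next seat is population ÷ (current seats + 0.5).
Priorities: Oakdale 553.130, Rivermont 598.400, Pinehurst 510.400, Claybrook 601.556.
Highest priority: Claybrook.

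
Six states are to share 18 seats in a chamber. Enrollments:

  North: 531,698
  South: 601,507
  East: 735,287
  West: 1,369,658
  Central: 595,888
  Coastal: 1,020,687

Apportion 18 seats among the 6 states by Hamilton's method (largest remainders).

North 2, South 2, East 3, West 5, Central 2, Coastal 4

The standard divisor is 4854725/18 ≈ 269706.944.
Standard quotas: North 1.9714, South 2.2302, East 2.7262, West 5.0783, Central 2.2094, Coastal 3.7844.
Lower quotas: North 1, South 2, East 2, West 5, Central 2, Coastal 3 (sum 15, leaving 3 seats).
Remainders in descending order: North 0.9714, Coastal 0.7844, East 0.7262, South 0.2302, Central 0.2094, West 0.0783.
Largest remainders: North, Coastal, East receive the extra seats.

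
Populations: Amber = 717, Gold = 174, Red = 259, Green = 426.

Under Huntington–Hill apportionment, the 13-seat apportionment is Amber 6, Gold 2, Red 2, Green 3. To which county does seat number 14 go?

Green

Priority for the next seat is population ÷ (√(s·(s+1))).
Priorities: Amber 110.636, Gold 71.035, Red 105.736, Green 122.976.
Highest priority: Green.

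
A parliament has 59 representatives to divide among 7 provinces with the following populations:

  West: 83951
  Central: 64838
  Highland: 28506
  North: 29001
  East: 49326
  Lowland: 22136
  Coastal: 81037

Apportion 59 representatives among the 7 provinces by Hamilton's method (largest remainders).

The standard divisor is 358795/59 ≈ 6081.271.
Standard quotas: West 13.8048, Central 10.6619, Highland 4.6875, North 4.7689, East 8.1111, Lowland 3.6400, Coastal 13.3257.
Lower quotas: West 13, Central 10, Highland 4, North 4, East 8, Lowland 3, Coastal 13 (sum 55, leaving 4 seats).
Remainders in descending order: West 0.8048, North 0.7689, Highland 0.6875, Central 0.6619, Lowland 0.6400, Coastal 0.3257, East 0.1111.
Largest remainders: West, North, Highland, Central receive the extra seats.

West: 14; Central: 11; Highland: 5; North: 5; East: 8; Lowland: 3; Coastal: 13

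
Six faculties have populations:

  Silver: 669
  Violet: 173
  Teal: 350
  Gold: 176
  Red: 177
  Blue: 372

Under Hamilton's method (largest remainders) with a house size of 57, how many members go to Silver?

20

The standard divisor is 1917/57 ≈ 33.632.
Standard quotas: Silver 19.892, Violet 5.144, Teal 10.407, Gold 5.233, Red 5.263, Blue 11.061.
Lower quotas: Silver 19, Violet 5, Teal 10, Gold 5, Red 5, Blue 11 (sum 55, leaving 2 seats).
Remainders in descending order: Silver 0.892, Teal 0.407, Red 0.263, Gold 0.233, Violet 0.144, Blue 0.061.
Largest remainders: Silver, Teal receive the extra seats.
Silver receives 20.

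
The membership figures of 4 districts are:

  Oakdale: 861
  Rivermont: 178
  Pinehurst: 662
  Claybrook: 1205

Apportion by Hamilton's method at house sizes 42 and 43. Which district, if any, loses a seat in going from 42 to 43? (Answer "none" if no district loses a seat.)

At 42 seats: Oakdale 12, Rivermont 3, Pinehurst 10, Claybrook 17.
At 43 seats: Oakdale 13, Rivermont 2, Pinehurst 10, Claybrook 18.
Rivermont drops from 3 to 2.

Rivermont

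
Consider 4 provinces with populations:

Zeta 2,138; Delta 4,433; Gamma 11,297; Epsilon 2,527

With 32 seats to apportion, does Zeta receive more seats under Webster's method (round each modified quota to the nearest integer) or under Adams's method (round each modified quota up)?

Adams

Webster: Zeta 3, Delta 7, Gamma 18, Epsilon 4.
Adams: Zeta 4, Delta 7, Gamma 17, Epsilon 4.
Zeta gets 3 under Webster and 4 under Adams.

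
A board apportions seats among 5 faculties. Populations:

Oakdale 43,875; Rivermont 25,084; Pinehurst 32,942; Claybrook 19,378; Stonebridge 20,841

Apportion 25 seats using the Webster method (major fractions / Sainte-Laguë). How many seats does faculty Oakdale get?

8

Standard divisor 142120/25 ≈ 5684.8; standard quotas: Oakdale 7.718, Rivermont 4.412, Pinehurst 5.795, Claybrook 3.409, Stonebridge 3.666.
Rounding to the nearest integer gives Oakdale 8, Rivermont 4, Pinehurst 6, Claybrook 3, Stonebridge 4 — total 25, matching the house size, so no adjustment is needed.
Oakdale receives 8.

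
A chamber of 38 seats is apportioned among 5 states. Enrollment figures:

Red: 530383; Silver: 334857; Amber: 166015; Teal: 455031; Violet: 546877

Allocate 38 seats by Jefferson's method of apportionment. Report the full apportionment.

Red: 10, Silver: 6, Amber: 3, Teal: 9, Violet: 10

Standard divisor 2033163/38 ≈ 53504.289; standard quotas: Red 9.913, Silver 6.259, Amber 3.103, Teal 8.505, Violet 10.221.
Rounding down gives 9, 6, 3, 8, 10 = 36 seats, so the divisor must be adjusted.
With modified divisor 50100: modified quotas Red 10.586, Silver 6.684, Amber 3.314, Teal 9.082, Violet 10.916.
Rounding down: Red 10, Silver 6, Amber 3, Teal 9, Violet 10 (total 38).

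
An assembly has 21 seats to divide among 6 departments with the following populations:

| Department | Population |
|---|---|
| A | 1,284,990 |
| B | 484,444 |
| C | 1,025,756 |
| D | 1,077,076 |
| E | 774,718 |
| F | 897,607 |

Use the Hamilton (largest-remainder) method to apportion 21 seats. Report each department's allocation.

A: 5, B: 2, C: 4, D: 4, E: 3, F: 3

Standard divisor: 5544591 ÷ 21 ≈ 264028.143.
Standard quotas: A 4.8669, B 1.8348, C 3.8850, D 4.0794, E 2.9342, F 3.3997.
Lower quotas: A 4, B 1, C 3, D 4, E 2, F 3 (sum 17, leaving 4 seats).
Remainders in descending order: E 0.9342, C 0.8850, A 0.8669, B 0.8348, F 0.3997, D 0.0794.
The surplus seats go to E, C, A, B.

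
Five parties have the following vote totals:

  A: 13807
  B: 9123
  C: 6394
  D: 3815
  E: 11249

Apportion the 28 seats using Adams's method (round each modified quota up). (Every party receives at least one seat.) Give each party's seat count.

A 8; B 6; C 4; D 3; E 7

Standard divisor 44388/28 ≈ 1585.286; standard quotas: A 8.709, B 5.755, C 4.033, D 2.407, E 7.096.
Rounding up gives 9, 6, 5, 3, 8 = 31 seats, so the divisor must be adjusted.
With modified divisor 1800: modified quotas A 7.671, B 5.068, C 3.552, D 2.119, E 6.249.
Rounding up: A 8, B 6, C 4, D 3, E 7 (total 28).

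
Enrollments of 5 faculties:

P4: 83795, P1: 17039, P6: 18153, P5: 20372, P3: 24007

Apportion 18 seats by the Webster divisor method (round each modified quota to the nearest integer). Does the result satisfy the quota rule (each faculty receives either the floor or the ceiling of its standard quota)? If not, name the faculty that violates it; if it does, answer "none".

Standard quotas: P4 9.233, P1 1.877, P6 2.000, P5 2.245, P3 2.645.
Webster allocation: P4 9, P1 2, P6 2, P5 2, P3 3.
Every allocation lies between the lower and upper quota.

none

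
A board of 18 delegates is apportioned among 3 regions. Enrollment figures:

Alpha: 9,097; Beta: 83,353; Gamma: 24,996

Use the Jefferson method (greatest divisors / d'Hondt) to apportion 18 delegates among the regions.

Alpha 1; Beta 13; Gamma 4

Standard divisor 117446/18 ≈ 6524.778; standard quotas: Alpha 1.394, Beta 12.775, Gamma 3.831.
Rounding down gives 1, 12, 3 = 16 seats, so the divisor must be adjusted.
With modified divisor 6100: modified quotas Alpha 1.491, Beta 13.664, Gamma 4.098.
Rounding down: Alpha 1, Beta 13, Gamma 4 (total 18).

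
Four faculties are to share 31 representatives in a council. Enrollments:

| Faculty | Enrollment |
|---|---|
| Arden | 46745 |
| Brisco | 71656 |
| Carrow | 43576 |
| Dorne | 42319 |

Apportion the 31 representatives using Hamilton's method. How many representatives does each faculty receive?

Arden=7; Brisco=11; Carrow=7; Dorne=6

Total 204296; standard divisor 204296/31 ≈ 6590.194.
Standard quotas: Arden 7.0931, Brisco 10.8731, Carrow 6.6122, Dorne 6.4215.
Lower quotas: Arden 7, Brisco 10, Carrow 6, Dorne 6 (sum 29, leaving 2 seats).
Remainders in descending order: Brisco 0.8731, Carrow 0.6122, Dorne 0.4215, Arden 0.0931.
The surplus seats go to Brisco, Carrow.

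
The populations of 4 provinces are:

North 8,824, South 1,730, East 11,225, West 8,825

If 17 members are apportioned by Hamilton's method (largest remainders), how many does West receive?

The standard divisor is 30604/17 ≈ 1800.235.
Standard quotas: North 4.9016, South 0.9610, East 6.2353, West 4.9021.
Lower quotas: North 4, South 0, East 6, West 4 (sum 14, leaving 3 seats).
Remainders in descending order: South 0.9610, West 0.9021, North 0.9016, East 0.2353.
Largest remainders: South, West, North receive the extra seats.
West receives 5.

5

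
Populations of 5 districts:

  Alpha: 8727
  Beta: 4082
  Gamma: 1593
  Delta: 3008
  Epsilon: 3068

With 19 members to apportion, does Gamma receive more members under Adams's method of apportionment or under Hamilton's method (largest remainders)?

Adams

Adams: Alpha 7, Beta 4, Gamma 2, Delta 3, Epsilon 3.
Hamilton: Alpha 8, Beta 4, Gamma 1, Delta 3, Epsilon 3.
Gamma gets 2 under Adams and 1 under Hamilton.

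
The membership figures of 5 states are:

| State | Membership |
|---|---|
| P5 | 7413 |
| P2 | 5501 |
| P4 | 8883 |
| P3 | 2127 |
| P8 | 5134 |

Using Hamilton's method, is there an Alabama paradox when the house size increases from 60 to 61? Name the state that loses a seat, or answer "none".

P3

At 60 seats: P5 15, P2 11, P4 18, P3 5, P8 11.
At 61 seats: P5 16, P2 11, P4 19, P3 4, P8 11.
P3 drops from 5 to 4.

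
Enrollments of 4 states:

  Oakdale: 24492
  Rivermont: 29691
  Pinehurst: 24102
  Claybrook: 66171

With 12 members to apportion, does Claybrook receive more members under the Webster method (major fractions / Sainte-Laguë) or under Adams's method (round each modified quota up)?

Webster: Oakdale 2, Rivermont 2, Pinehurst 2, Claybrook 6.
Adams: Oakdale 2, Rivermont 3, Pinehurst 2, Claybrook 5.
Claybrook gets 6 under Webster and 5 under Adams.

Webster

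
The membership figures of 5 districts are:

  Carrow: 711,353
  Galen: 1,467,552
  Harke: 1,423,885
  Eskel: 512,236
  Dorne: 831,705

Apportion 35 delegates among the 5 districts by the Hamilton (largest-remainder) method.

Standard divisor: 4946731 ÷ 35 ≈ 141335.171.
Standard quotas: Carrow 5.0331, Galen 10.3835, Harke 10.0745, Eskel 3.6243, Dorne 5.8846.
Lower quotas: Carrow 5, Galen 10, Harke 10, Eskel 3, Dorne 5 (sum 33, leaving 2 seats).
Remainders in descending order: Dorne 0.8846, Eskel 0.6243, Galen 0.3835, Harke 0.0745, Carrow 0.0331.
The surplus seats go to Dorne, Eskel.

Carrow 5; Galen 10; Harke 10; Eskel 4; Dorne 6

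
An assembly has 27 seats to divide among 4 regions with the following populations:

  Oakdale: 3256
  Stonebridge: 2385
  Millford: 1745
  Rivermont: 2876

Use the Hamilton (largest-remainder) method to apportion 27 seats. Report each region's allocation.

Standard divisor: 10262 ÷ 27 ≈ 380.074.
Standard quotas: Oakdale 8.567, Stonebridge 6.275, Millford 4.591, Rivermont 7.567.
Lower quotas: Oakdale 8, Stonebridge 6, Millford 4, Rivermont 7 (sum 25, leaving 2 seats).
Remainders in descending order: Millford 0.591, Rivermont 0.567, Oakdale 0.567, Stonebridge 0.275.
Largest remainders: Millford, Rivermont receive the extra seats.

Oakdale: 8, Stonebridge: 6, Millford: 5, Rivermont: 8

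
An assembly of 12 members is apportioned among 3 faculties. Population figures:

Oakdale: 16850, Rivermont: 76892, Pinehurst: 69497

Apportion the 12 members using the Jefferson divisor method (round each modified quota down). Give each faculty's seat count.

Standard divisor 163239/12 ≈ 13603.25; standard quotas: Oakdale 1.239, Rivermont 5.652, Pinehurst 5.109.
Rounding down gives 1, 5, 5 = 11 seats, so the divisor must be adjusted.
With modified divisor 12200: modified quotas Oakdale 1.381, Rivermont 6.303, Pinehurst 5.696.
Rounding down: Oakdale 1, Rivermont 6, Pinehurst 5 (total 12).

Oakdale 1, Rivermont 6, Pinehurst 5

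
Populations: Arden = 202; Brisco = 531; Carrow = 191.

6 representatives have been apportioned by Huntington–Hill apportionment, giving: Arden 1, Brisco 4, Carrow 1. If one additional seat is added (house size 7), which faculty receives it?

Arden

Priority for the next seat is population ÷ (√(s·(s+1))).
Priorities: Arden 142.836, Brisco 118.735, Carrow 135.057.
Highest priority: Arden.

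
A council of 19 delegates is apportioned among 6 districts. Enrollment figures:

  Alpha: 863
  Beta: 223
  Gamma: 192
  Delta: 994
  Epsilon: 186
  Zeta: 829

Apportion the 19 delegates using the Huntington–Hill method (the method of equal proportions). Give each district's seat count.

Alpha: 5, Beta: 1, Gamma: 1, Delta: 6, Epsilon: 1, Zeta: 5

With divisor 170: modified quotas Alpha 5.076, Beta 1.312, Gamma 1.129, Delta 5.847, Epsilon 1.094, Zeta 4.876.
Geometric-mean thresholds: Alpha √(5·6)=5.477, Beta √(1·2)=1.414, Gamma √(1·2)=1.414, Delta √(5·6)=5.477, Epsilon √(1·2)=1.414, Zeta √(4·5)=4.472.
Each quota rounded against its threshold gives Alpha 5, Beta 1, Gamma 1, Delta 6, Epsilon 1, Zeta 5 (total 19).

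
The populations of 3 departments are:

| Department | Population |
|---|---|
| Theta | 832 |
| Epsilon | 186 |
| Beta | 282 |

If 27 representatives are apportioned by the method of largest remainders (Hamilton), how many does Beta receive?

Standard divisor: 1300 ÷ 27 ≈ 48.148.
Standard quotas: Theta 17.280, Epsilon 3.863, Beta 5.857.
Lower quotas: Theta 17, Epsilon 3, Beta 5 (sum 25, leaving 2 seats).
Remainders in descending order: Epsilon 0.863, Beta 0.857, Theta 0.280.
The surplus seats go to Epsilon, Beta.
Beta receives 6.

6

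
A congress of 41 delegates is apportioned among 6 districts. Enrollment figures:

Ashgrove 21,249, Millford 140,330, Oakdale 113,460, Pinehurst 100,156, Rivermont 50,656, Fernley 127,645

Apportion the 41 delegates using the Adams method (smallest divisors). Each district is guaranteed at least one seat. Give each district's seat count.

Ashgrove=2; Millford=10; Oakdale=8; Pinehurst=8; Rivermont=4; Fernley=9

Standard divisor 553496/41 ≈ 13499.902; standard quotas: Ashgrove 1.574, Millford 10.395, Oakdale 8.405, Pinehurst 7.419, Rivermont 3.752, Fernley 9.455.
Rounding up gives 2, 11, 9, 8, 4, 10 = 44 seats, so the divisor must be adjusted.
With modified divisor 14250: modified quotas Ashgrove 1.491, Millford 9.848, Oakdale 7.962, Pinehurst 7.028, Rivermont 3.555, Fernley 8.958.
Rounding up: Ashgrove 2, Millford 10, Oakdale 8, Pinehurst 8, Rivermont 4, Fernley 9 (total 41).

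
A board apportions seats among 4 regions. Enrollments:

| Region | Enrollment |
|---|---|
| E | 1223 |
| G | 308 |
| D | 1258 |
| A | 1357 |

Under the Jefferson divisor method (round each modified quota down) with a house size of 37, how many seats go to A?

Standard divisor 4146/37 ≈ 112.054; standard quotas: E 10.914, G 2.749, D 11.227, A 12.110.
Rounding down gives 10, 2, 11, 12 = 35 seats, so the divisor must be adjusted.
With modified divisor 104.6: modified quotas E 11.692, G 2.945, D 12.027, A 12.973.
Rounding down: E 11, G 2, D 12, A 12 (total 37).
A receives 12.

12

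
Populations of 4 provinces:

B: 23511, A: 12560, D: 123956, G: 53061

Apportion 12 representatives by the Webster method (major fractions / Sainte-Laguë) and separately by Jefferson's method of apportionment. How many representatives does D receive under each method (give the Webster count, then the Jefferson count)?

Webster: B 1, A 1, D 7, G 3.
Jefferson: B 1, A 0, D 8, G 3.
D gets 7 under Webster and 8 under Jefferson.

7 and 8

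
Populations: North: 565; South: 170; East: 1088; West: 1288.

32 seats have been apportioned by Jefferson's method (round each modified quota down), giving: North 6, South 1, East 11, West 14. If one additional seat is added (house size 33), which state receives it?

East

Priority for the next seat is population ÷ (current seats + 1).
Priorities: North 80.714, South 85.000, East 90.667, West 85.867.
Highest priority: East.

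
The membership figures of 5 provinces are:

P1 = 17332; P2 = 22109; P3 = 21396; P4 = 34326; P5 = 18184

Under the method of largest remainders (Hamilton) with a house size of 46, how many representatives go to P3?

Standard divisor: 113347 ÷ 46 ≈ 2464.065.
Standard quotas: P1 7.0339, P2 8.9726, P3 8.6832, P4 13.9306, P5 7.3797.
Lower quotas: P1 7, P2 8, P3 8, P4 13, P5 7 (sum 43, leaving 3 seats).
Remainders in descending order: P2 0.9726, P4 0.9306, P3 0.6832, P5 0.3797, P1 0.0339.
Largest remainders: P2, P4, P3 receive the extra seats.
P3 receives 9.

9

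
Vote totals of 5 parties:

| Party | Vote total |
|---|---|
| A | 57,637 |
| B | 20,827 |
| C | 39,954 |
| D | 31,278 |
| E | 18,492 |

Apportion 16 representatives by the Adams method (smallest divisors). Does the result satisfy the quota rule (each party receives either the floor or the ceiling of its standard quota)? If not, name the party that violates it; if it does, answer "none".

none

Standard quotas: A 5.483, B 1.981, C 3.801, D 2.976, E 1.759.
Adams allocation: A 5, B 2, C 4, D 3, E 2.
Every allocation lies between the lower and upper quota.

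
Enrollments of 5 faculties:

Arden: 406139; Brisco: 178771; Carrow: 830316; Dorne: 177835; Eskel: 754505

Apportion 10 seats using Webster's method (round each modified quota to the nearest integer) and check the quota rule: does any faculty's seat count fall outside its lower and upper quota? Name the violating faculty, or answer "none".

Standard quotas: Arden 1.730, Brisco 0.762, Carrow 3.537, Dorne 0.758, Eskel 3.214.
Webster allocation: Arden 2, Brisco 1, Carrow 3, Dorne 1, Eskel 3.
Every allocation lies between the lower and upper quota.

none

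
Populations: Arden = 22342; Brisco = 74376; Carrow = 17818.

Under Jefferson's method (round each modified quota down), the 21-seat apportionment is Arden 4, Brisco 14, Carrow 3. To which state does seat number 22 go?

Brisco

Priority for the next seat is population ÷ (current seats + 1).
Priorities: Arden 4468.400, Brisco 4958.400, Carrow 4454.500.
Highest priority: Brisco.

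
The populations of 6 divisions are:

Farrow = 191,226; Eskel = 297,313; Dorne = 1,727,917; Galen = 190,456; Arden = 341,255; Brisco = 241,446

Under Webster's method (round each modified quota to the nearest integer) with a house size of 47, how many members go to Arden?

Standard divisor 2989613/47 ≈ 63608.787; standard quotas: Farrow 3.006, Eskel 4.674, Dorne 27.165, Galen 2.994, Arden 5.365, Brisco 3.796.
Rounding to the nearest integer gives Farrow 3, Eskel 5, Dorne 27, Galen 3, Arden 5, Brisco 4 — total 47, matching the house size, so no adjustment is needed.
Arden receives 5.

5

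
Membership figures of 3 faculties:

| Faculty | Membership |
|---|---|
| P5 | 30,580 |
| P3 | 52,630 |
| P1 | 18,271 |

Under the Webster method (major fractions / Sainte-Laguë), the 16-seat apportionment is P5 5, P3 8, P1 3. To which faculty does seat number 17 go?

P3

Priority for the next seat is population ÷ (current seats + 0.5).
Priorities: P5 5560.000, P3 6191.765, P1 5220.286.
Highest priority: P3.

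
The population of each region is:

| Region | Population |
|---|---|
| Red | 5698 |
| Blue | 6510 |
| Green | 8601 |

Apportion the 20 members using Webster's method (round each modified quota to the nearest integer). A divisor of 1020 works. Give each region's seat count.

Red 6, Blue 6, Green 8

With modified divisor 1020: modified quotas Red 5.586, Blue 6.382, Green 8.432.
Rounding to the nearest integer: Red 6, Blue 6, Green 8 (total 20).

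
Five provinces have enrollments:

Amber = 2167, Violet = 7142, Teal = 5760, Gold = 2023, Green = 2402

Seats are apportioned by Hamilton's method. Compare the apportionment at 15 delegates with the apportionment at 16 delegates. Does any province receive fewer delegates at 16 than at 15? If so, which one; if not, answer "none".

Gold

At 15 seats: Amber 2, Violet 5, Teal 4, Gold 2, Green 2.
At 16 seats: Amber 2, Violet 6, Teal 5, Gold 1, Green 2.
Gold drops from 2 to 1.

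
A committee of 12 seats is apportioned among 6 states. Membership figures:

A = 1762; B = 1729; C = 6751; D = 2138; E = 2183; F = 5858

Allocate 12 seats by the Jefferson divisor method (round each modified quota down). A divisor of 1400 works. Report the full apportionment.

A=1, B=1, C=4, D=1, E=1, F=4

With modified divisor 1400: modified quotas A 1.259, B 1.235, C 4.822, D 1.527, E 1.559, F 4.184.
Rounding down: A 1, B 1, C 4, D 1, E 1, F 4 (total 12).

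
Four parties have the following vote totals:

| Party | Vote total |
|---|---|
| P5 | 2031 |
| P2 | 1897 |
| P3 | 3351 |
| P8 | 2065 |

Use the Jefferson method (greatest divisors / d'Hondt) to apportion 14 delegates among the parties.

P5 3, P2 3, P3 5, P8 3

Standard divisor 9344/14 ≈ 667.429; standard quotas: P5 3.043, P2 2.842, P3 5.021, P8 3.094.
Rounding down gives 3, 2, 5, 3 = 13 seats, so the divisor must be adjusted.
With modified divisor 600: modified quotas P5 3.385, P2 3.162, P3 5.585, P8 3.442.
Rounding down: P5 3, P2 3, P3 5, P8 3 (total 14).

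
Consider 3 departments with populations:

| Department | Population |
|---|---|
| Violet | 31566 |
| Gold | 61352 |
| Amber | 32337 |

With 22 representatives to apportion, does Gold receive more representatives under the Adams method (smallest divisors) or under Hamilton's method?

Adams: Violet 6, Gold 10, Amber 6.
Hamilton: Violet 5, Gold 11, Amber 6.
Gold gets 10 under Adams and 11 under Hamilton.

Hamilton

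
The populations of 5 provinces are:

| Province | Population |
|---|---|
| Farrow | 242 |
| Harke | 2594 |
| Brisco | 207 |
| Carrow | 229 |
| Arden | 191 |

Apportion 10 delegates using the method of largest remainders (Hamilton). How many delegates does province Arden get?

0

Total 3463; standard divisor 3463/10 ≈ 346.3.
Standard quotas: Farrow 0.699, Harke 7.491, Brisco 0.598, Carrow 0.661, Arden 0.552.
Lower quotas: Farrow 0, Harke 7, Brisco 0, Carrow 0, Arden 0 (sum 7, leaving 3 seats).
Remainders in descending order: Farrow 0.699, Carrow 0.661, Brisco 0.598, Arden 0.552, Harke 0.491.
Largest remainders: Farrow, Carrow, Brisco receive the extra seats.
Arden receives 0.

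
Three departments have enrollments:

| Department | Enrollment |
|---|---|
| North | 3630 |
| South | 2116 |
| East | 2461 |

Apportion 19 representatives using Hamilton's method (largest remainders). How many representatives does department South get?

The standard divisor is 8207/19 ≈ 431.947.
Standard quotas: North 8.404, South 4.899, East 5.697.
Lower quotas: North 8, South 4, East 5 (sum 17, leaving 2 seats).
Remainders in descending order: South 0.899, East 0.697, North 0.404.
Largest remainders: South, East receive the extra seats.
South receives 5.

5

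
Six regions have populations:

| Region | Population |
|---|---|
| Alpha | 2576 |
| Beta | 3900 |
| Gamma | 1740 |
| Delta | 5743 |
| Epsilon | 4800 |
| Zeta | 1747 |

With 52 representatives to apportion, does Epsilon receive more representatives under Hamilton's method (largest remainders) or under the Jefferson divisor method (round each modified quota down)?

Jefferson

Hamilton: Alpha 7, Beta 10, Gamma 4, Delta 15, Epsilon 12, Zeta 4.
Jefferson: Alpha 6, Beta 10, Gamma 4, Delta 15, Epsilon 13, Zeta 4.
Epsilon gets 12 under Hamilton and 13 under Jefferson.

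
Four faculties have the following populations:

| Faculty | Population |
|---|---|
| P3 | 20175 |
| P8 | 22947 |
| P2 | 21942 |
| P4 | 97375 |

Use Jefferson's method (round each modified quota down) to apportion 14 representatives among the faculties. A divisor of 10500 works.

With modified divisor 10500: modified quotas P3 1.921, P8 2.185, P2 2.090, P4 9.274.
Rounding down: P3 1, P8 2, P2 2, P4 9 (total 14).

P3 1, P8 2, P2 2, P4 9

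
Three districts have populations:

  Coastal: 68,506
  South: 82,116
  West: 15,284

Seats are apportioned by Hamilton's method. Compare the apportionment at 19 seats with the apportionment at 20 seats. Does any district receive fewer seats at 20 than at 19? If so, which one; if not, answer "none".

none

At 19 seats: Coastal 8, South 9, West 2.
At 20 seats: Coastal 8, South 10, West 2.
No district's allocation decreased.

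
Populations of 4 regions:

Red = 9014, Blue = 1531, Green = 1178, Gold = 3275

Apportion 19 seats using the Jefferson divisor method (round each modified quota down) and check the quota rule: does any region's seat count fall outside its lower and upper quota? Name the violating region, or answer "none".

none

Standard quotas: Red 11.419, Blue 1.940, Green 1.492, Gold 4.149.
Jefferson allocation: Red 12, Blue 2, Green 1, Gold 4.
Every allocation lies between the lower and upper quota.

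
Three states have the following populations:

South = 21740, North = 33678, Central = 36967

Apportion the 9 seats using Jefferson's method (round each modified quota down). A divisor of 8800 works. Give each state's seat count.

South 2, North 3, Central 4

With modified divisor 8800: modified quotas South 2.470, North 3.827, Central 4.201.
Rounding down: South 2, North 3, Central 4 (total 9).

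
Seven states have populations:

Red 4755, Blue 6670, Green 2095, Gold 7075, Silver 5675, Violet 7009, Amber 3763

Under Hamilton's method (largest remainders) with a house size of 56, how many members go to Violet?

11

Standard divisor: 37042 ÷ 56 ≈ 661.464.
Standard quotas: Red 7.1886, Blue 10.0837, Green 3.1672, Gold 10.6960, Silver 8.5795, Violet 10.5962, Amber 5.6889.
Lower quotas: Red 7, Blue 10, Green 3, Gold 10, Silver 8, Violet 10, Amber 5 (sum 53, leaving 3 seats).
Remainders in descending order: Gold 0.6960, Amber 0.6889, Violet 0.5962, Silver 0.5795, Red 0.1886, Green 0.1672, Blue 0.0837.
The surplus seats go to Gold, Amber, Violet.
Violet receives 11.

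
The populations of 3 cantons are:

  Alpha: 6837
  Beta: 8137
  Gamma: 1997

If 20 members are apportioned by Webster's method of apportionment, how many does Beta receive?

10

Standard divisor 16971/20 ≈ 848.55; standard quotas: Alpha 8.057, Beta 9.589, Gamma 2.353.
Rounding to the nearest integer gives Alpha 8, Beta 10, Gamma 2 — total 20, matching the house size, so no adjustment is needed.
Beta receives 10.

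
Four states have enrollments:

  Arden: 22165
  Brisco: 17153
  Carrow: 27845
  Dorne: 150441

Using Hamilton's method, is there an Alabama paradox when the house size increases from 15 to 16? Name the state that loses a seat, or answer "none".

none

At 15 seats: Arden 2, Brisco 1, Carrow 2, Dorne 10.
At 16 seats: Arden 2, Brisco 1, Carrow 2, Dorne 11.
No state's allocation decreased.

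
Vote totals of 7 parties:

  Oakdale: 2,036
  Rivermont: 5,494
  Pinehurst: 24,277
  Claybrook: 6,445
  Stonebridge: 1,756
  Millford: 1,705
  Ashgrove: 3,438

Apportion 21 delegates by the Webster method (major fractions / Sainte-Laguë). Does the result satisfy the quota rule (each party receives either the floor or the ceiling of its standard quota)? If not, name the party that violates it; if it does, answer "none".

none

Standard quotas: Oakdale 0.947, Rivermont 2.555, Pinehurst 11.291, Claybrook 2.998, Stonebridge 0.817, Millford 0.793, Ashgrove 1.599.
Webster allocation: Oakdale 1, Rivermont 2, Pinehurst 11, Claybrook 3, Stonebridge 1, Millford 1, Ashgrove 2.
Every allocation lies between the lower and upper quota.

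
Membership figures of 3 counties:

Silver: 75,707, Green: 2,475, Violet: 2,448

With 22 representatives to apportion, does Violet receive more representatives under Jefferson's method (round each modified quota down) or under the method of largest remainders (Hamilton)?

Jefferson: Silver 22, Green 0, Violet 0.
Hamilton: Silver 20, Green 1, Violet 1.
Violet gets 0 under Jefferson and 1 under Hamilton.

Hamilton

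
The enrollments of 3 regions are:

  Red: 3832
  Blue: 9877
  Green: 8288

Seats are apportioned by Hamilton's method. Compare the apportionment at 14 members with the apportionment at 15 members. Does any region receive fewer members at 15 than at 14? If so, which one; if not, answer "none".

At 14 seats: Red 3, Blue 6, Green 5.
At 15 seats: Red 2, Blue 7, Green 6.
Red drops from 3 to 2.

Red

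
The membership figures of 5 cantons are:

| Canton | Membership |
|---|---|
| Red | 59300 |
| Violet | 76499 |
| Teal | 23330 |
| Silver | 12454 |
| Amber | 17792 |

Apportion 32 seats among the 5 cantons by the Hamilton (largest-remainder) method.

Red=10, Violet=13, Teal=4, Silver=2, Amber=3

The standard divisor is 189375/32 ≈ 5917.969.
Standard quotas: Red 10.0203, Violet 12.9266, Teal 3.9422, Silver 2.1044, Amber 3.0064.
Lower quotas: Red 10, Violet 12, Teal 3, Silver 2, Amber 3 (sum 30, leaving 2 seats).
Remainders in descending order: Teal 0.9422, Violet 0.9266, Silver 0.1044, Red 0.0203, Amber 0.0064.
Largest remainders: Teal, Violet receive the extra seats.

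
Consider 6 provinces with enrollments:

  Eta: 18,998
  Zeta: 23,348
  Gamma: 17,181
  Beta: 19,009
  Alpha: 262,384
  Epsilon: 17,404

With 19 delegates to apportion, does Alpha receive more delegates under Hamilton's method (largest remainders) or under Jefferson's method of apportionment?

Jefferson

Hamilton: Eta 1, Zeta 1, Gamma 1, Beta 1, Alpha 14, Epsilon 1.
Jefferson: Eta 1, Zeta 1, Gamma 0, Beta 1, Alpha 15, Epsilon 1.
Alpha gets 14 under Hamilton and 15 under Jefferson.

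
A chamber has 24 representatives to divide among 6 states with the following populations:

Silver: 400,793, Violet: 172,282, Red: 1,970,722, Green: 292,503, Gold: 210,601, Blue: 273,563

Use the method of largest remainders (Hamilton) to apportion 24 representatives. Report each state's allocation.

Total 3320464; standard divisor 3320464/24 ≈ 138352.667.
Standard quotas: Silver 2.8969, Violet 1.2452, Red 14.2442, Green 2.1142, Gold 1.5222, Blue 1.9773.
Lower quotas: Silver 2, Violet 1, Red 14, Green 2, Gold 1, Blue 1 (sum 21, leaving 3 seats).
Remainders in descending order: Blue 0.9773, Silver 0.8969, Gold 0.5222, Violet 0.2452, Red 0.2442, Green 0.1142.
The surplus seats go to Blue, Silver, Gold.

Silver: 3; Violet: 1; Red: 14; Green: 2; Gold: 2; Blue: 2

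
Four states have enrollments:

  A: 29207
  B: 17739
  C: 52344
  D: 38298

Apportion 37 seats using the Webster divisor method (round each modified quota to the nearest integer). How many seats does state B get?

Standard divisor 137588/37 ≈ 3718.595; standard quotas: A 7.854, B 4.770, C 14.076, D 10.299.
Rounding to the nearest integer gives A 8, B 5, C 14, D 10 — total 37, matching the house size, so no adjustment is needed.
B receives 5.

5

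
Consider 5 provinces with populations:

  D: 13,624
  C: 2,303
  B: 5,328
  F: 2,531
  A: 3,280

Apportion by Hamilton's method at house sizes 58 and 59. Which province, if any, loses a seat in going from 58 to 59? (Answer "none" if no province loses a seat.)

At 58 seats: D 29, C 5, B 11, F 6, A 7.
At 59 seats: D 30, C 5, B 12, F 5, A 7.
F drops from 6 to 5.

F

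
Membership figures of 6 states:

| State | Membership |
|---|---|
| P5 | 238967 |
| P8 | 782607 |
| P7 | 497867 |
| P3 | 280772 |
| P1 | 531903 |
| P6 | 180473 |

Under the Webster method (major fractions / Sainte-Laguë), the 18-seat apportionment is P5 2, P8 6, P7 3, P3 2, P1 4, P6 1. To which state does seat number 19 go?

Priority for the next seat is population ÷ (current seats + 0.5).
Priorities: P5 95586.800, P8 120401.077, P7 142247.714, P3 112308.800, P1 118200.667, P6 120315.333.
Highest priority: P7.

P7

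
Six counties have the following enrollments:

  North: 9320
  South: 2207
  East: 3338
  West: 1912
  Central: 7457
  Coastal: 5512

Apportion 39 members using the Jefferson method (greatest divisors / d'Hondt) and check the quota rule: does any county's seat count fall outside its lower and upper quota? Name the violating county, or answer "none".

none

Standard quotas: North 12.219, South 2.894, East 4.376, West 2.507, Central 9.777, Coastal 7.227.
Jefferson allocation: North 13, South 3, East 4, West 2, Central 10, Coastal 7.
Every allocation lies between the lower and upper quota.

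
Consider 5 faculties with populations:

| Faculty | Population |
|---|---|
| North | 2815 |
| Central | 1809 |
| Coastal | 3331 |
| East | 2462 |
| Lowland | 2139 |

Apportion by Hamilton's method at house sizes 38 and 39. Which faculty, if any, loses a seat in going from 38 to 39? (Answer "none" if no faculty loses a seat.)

At 38 seats: North 9, Central 6, Coastal 10, East 7, Lowland 6.
At 39 seats: North 9, Central 5, Coastal 10, East 8, Lowland 7.
Central drops from 6 to 5.

Central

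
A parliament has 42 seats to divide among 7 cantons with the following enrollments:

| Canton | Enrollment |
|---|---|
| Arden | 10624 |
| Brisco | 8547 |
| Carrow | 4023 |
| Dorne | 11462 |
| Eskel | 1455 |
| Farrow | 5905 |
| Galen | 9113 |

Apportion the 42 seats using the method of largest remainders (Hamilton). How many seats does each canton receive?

Arden=9, Brisco=7, Carrow=3, Dorne=9, Eskel=1, Farrow=5, Galen=8

Standard divisor: 51129 ÷ 42 ≈ 1217.357.
Standard quotas: Arden 8.7271, Brisco 7.0209, Carrow 3.3047, Dorne 9.4155, Eskel 1.1952, Farrow 4.8507, Galen 7.4859.
Lower quotas: Arden 8, Brisco 7, Carrow 3, Dorne 9, Eskel 1, Farrow 4, Galen 7 (sum 39, leaving 3 seats).
Remainders in descending order: Farrow 0.8507, Arden 0.7271, Galen 0.4859, Dorne 0.4155, Carrow 0.3047, Eskel 0.1952, Brisco 0.0209.
Largest remainders: Farrow, Arden, Galen receive the extra seats.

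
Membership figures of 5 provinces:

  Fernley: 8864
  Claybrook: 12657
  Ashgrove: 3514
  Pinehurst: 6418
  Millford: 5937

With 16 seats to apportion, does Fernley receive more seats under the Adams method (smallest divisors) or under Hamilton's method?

Hamilton

Adams: Fernley 3, Claybrook 5, Ashgrove 2, Pinehurst 3, Millford 3.
Hamilton: Fernley 4, Claybrook 5, Ashgrove 1, Pinehurst 3, Millford 3.
Fernley gets 3 under Adams and 4 under Hamilton.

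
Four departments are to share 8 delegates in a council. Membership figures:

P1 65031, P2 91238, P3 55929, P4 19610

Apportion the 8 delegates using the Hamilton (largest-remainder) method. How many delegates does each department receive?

P1: 2, P2: 3, P3: 2, P4: 1

The standard divisor is 231808/8 = 28976.
Standard quotas: P1 2.2443, P2 3.1487, P3 1.9302, P4 0.6768.
Lower quotas: P1 2, P2 3, P3 1, P4 0 (sum 6, leaving 2 seats).
Remainders in descending order: P3 0.9302, P4 0.6768, P1 0.2443, P2 0.1487.
The surplus seats go to P3, P4.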